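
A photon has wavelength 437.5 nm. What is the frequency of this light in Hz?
6.8524e+14 Hz

Using the wave equation: c = fλ

Solving for frequency:
f = c/λ = (3×10⁸ m/s) / (437.5×10⁻⁹ m)
f = 6.8524e+14 Hz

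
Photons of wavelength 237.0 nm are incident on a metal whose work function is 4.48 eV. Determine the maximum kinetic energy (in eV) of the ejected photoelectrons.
0.7514 eV

Using Einstein's photoelectric equation: KE_max = hf - φ = hc/λ - φ

First, calculate the photon energy:
E_photon = hc/λ = (6.626×10⁻³⁴ J·s)(3×10⁸ m/s) / (237.0×10⁻⁹ m)
E_photon = 5.2314 eV

Then, the maximum kinetic energy:
KE_max = E_photon - φ = 5.2314 eV - 4.48 eV = 0.7514 eV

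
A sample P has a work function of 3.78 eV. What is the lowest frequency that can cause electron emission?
9.1400e+14 Hz

The threshold frequency is when the photon energy equals the work function:
hf₀ = φ

Solving for f₀:
f₀ = φ/h = (3.78 eV × 1.602×10⁻¹⁹ J/eV) / (6.626×10⁻³⁴ J·s)
f₀ = 9.1400e+14 Hz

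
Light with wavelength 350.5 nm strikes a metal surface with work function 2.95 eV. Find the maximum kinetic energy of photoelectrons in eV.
0.5874 eV

Using Einstein's photoelectric equation: KE_max = hf - φ = hc/λ - φ

First, calculate the photon energy:
E_photon = hc/λ = (6.626×10⁻³⁴ J·s)(3×10⁸ m/s) / (350.5×10⁻⁹ m)
E_photon = 3.5374 eV

Then, the maximum kinetic energy:
KE_max = E_photon - φ = 3.5374 eV - 2.95 eV = 0.5874 eV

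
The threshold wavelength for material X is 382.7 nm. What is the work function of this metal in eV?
3.24 eV

At the threshold wavelength, photon energy equals work function:
φ = hc/λ₀

Calculating:
φ = (6.626×10⁻³⁴ J·s)(3×10⁸ m/s) / (382.7×10⁻⁹ m)
φ = 3.24 eV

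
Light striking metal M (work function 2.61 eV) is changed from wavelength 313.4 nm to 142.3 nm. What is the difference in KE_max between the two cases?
4.7568 eV

Using Einstein's equation: KE_max = hc/λ - φ

For λ₁ = 313.4 nm:
KE₁ = hc/λ₁ - φ = 3.9561 - 2.61 = 1.3461 eV

For λ₂ = 142.3 nm:
KE₂ = hc/λ₂ - φ = 8.7129 - 2.61 = 6.1029 eV

Change in KE:
ΔKE = KE₂ - KE₁ = 6.1029 - 1.3461 = 4.7568 eV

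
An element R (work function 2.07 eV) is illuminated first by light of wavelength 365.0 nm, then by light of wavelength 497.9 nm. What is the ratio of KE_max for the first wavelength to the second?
3.1580

Using Einstein's equation: KE_max = hc/λ - φ

For λ₁ = 365.0 nm:
E₁ = hc/λ₁ = 3.3968 eV
KE₁ = E₁ - φ = 3.3968 - 2.07 = 1.3268 eV

For λ₂ = 497.9 nm:
E₂ = hc/λ₂ = 2.4901 eV
KE₂ = E₂ - φ = 2.4901 - 2.07 = 0.4201 eV

Ratio: KE₁/KE₂ = 1.3268/0.4201 = 3.1580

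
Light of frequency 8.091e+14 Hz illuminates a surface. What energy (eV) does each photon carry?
3.3462 eV

Using E = hf:

E = hf = (6.626×10⁻³⁴ J·s)(8.091e+14 Hz)
E = 3.3462 eV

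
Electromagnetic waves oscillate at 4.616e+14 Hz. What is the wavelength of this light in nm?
649.46 nm

Using the wave equation: c = fλ

Solving for wavelength:
λ = c/f = (3×10⁸ m/s) / (4.616e+14 Hz)
λ = 649.46 nm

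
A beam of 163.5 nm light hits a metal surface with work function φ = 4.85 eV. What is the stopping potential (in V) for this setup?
2.7331 V

The stopping potential V_s satisfies: eV_s = KE_max

First, find KE_max using Einstein's equation:
E_photon = hc/λ = 7.5831 eV
KE_max = E_photon - φ = 7.5831 - 4.85 = 2.7331 eV

Since eV_s = KE_max:
V_s = KE_max/e = 2.7331 V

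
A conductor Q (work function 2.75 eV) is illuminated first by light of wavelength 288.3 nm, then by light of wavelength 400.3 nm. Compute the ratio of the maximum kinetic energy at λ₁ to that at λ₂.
4.4647

Using Einstein's equation: KE_max = hc/λ - φ

For λ₁ = 288.3 nm:
E₁ = hc/λ₁ = 4.3005 eV
KE₁ = E₁ - φ = 4.3005 - 2.75 = 1.5505 eV

For λ₂ = 400.3 nm:
E₂ = hc/λ₂ = 3.0973 eV
KE₂ = E₂ - φ = 3.0973 - 2.75 = 0.3473 eV

Ratio: KE₁/KE₂ = 1.5505/0.3473 = 4.4647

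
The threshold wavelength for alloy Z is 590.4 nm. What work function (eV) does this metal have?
2.10 eV

At the threshold wavelength, photon energy equals work function:
φ = hc/λ₀

Calculating:
φ = (6.626×10⁻³⁴ J·s)(3×10⁸ m/s) / (590.4×10⁻⁹ m)
φ = 2.10 eV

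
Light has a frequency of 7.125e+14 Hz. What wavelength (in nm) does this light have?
420.76 nm

Using the wave equation: c = fλ

Solving for wavelength:
λ = c/f = (3×10⁸ m/s) / (7.125e+14 Hz)
λ = 420.76 nm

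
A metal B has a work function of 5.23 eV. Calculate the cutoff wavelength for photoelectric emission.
237.06 nm

The threshold wavelength is when the photon energy equals the work function:
hc/λ₀ = φ

Solving for λ₀:
λ₀ = hc/φ = (6.626×10⁻³⁴ J·s)(3×10⁸ m/s) / (5.23 eV × 1.602×10⁻¹⁹ J/eV)
λ₀ = 237.06 nm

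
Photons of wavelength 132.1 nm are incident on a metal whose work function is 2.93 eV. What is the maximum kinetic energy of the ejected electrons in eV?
6.4556 eV

Using Einstein's photoelectric equation: KE_max = hf - φ = hc/λ - φ

First, calculate the photon energy:
E_photon = hc/λ = (6.626×10⁻³⁴ J·s)(3×10⁸ m/s) / (132.1×10⁻⁹ m)
E_photon = 9.3856 eV

Then, the maximum kinetic energy:
KE_max = E_photon - φ = 9.3856 eV - 2.93 eV = 6.4556 eV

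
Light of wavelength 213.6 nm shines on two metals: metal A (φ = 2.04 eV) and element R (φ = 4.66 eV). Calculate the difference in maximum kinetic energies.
2.6200 eV

Using KE_max = hc/λ - φ for each metal:

Photon energy: E = hc/λ = 5.8045 eV

For metal A (φ₁ = 2.04 eV):
KE₁ = E - φ₁ = 5.8045 - 2.04 = 3.7645 eV

For element R (φ₂ = 4.66 eV):
KE₂ = E - φ₂ = 5.8045 - 4.66 = 1.1445 eV

Difference:
ΔKE = KE₁ - KE₂ = 3.7645 - 1.1445 = 2.6200 eV

Note: The difference equals the difference in work functions: 4.66 - 2.04 = 2.62 eV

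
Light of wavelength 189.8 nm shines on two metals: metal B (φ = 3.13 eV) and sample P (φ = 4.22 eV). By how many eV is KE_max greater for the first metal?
1.0900 eV

Using KE_max = hc/λ - φ for each metal:

Photon energy: E = hc/λ = 6.5324 eV

For metal B (φ₁ = 3.13 eV):
KE₁ = E - φ₁ = 6.5324 - 3.13 = 3.4024 eV

For sample P (φ₂ = 4.22 eV):
KE₂ = E - φ₂ = 6.5324 - 4.22 = 2.3124 eV

Difference:
ΔKE = KE₁ - KE₂ = 3.4024 - 2.3124 = 1.0900 eV

Note: The difference equals the difference in work functions: 4.22 - 3.13 = 1.09 eV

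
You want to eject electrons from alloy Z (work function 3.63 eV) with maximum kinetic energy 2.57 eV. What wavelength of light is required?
199.97 nm

From Einstein's equation: KE_max = hc/λ - φ

Rearranging for λ:
hc/λ = KE_max + φ
λ = hc/(KE_max + φ)

Required photon energy:
E_photon = KE_max + φ = 2.57 + 3.63 = 6.20 eV

Required wavelength:
λ = hc/E_photon = (6.626×10⁻³⁴)(3×10⁸) / (6.20 × 1.602×10⁻¹⁹)
λ = 199.97 nm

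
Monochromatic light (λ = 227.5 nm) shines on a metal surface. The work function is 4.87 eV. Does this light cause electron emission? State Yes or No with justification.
Yes

For photoemission, the photon energy must exceed the work function.

Photon energy: E = hc/λ = 5.4499 eV
Work function: φ = 4.87 eV

Since E_photon (5.4499 eV) > φ (4.87 eV), photoemission WILL occur.
The threshold wavelength is λ₀ = hc/φ = 254.6 nm.
Since 227.5 nm < 254.6 nm, the light has sufficient energy.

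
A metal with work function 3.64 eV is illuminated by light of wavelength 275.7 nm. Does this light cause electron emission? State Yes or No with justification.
Yes

For photoemission, the photon energy must exceed the work function.

Photon energy: E = hc/λ = 4.4971 eV
Work function: φ = 3.64 eV

Since E_photon (4.4971 eV) > φ (3.64 eV), photoemission WILL occur.
The threshold wavelength is λ₀ = hc/φ = 340.6 nm.
Since 275.7 nm < 340.6 nm, the light has sufficient energy.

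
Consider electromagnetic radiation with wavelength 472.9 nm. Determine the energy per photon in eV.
2.6218 eV

Using E = hf = hc/λ:

E = hc/λ = (6.626×10⁻³⁴ J·s)(3×10⁸ m/s) / (472.9×10⁻⁹ m)
E = 2.6218 eV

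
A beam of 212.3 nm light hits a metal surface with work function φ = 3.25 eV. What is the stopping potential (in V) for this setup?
2.5900 V

The stopping potential V_s satisfies: eV_s = KE_max

First, find KE_max using Einstein's equation:
E_photon = hc/λ = 5.8400 eV
KE_max = E_photon - φ = 5.8400 - 3.25 = 2.5900 eV

Since eV_s = KE_max:
V_s = KE_max/e = 2.5900 V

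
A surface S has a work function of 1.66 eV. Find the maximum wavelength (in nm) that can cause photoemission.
746.89 nm

The threshold wavelength is when the photon energy equals the work function:
hc/λ₀ = φ

Solving for λ₀:
λ₀ = hc/φ = (6.626×10⁻³⁴ J·s)(3×10⁸ m/s) / (1.66 eV × 1.602×10⁻¹⁹ J/eV)
λ₀ = 746.89 nm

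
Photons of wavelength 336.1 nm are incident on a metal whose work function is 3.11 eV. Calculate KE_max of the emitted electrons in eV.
0.5789 eV

Using Einstein's photoelectric equation: KE_max = hf - φ = hc/λ - φ

First, calculate the photon energy:
E_photon = hc/λ = (6.626×10⁻³⁴ J·s)(3×10⁸ m/s) / (336.1×10⁻⁹ m)
E_photon = 3.6889 eV

Then, the maximum kinetic energy:
KE_max = E_photon - φ = 3.6889 eV - 3.11 eV = 0.5789 eV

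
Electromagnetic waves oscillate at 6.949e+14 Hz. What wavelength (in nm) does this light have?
431.42 nm

Using the wave equation: c = fλ

Solving for wavelength:
λ = c/f = (3×10⁸ m/s) / (6.949e+14 Hz)
λ = 431.42 nm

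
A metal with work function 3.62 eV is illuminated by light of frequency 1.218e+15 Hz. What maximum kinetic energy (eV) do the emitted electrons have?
1.4172 eV

Using Einstein's photoelectric equation: KE_max = hf - φ

First, calculate the photon energy:
E_photon = hf = (6.626×10⁻³⁴ J·s)(1.218e+15 Hz)
E_photon = 5.0372 eV

Then, the maximum kinetic energy:
KE_max = E_photon - φ = 5.0372 eV - 3.62 eV = 1.4172 eV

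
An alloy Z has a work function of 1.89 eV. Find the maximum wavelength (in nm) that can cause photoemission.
656.00 nm

The threshold wavelength is when the photon energy equals the work function:
hc/λ₀ = φ

Solving for λ₀:
λ₀ = hc/φ = (6.626×10⁻³⁴ J·s)(3×10⁸ m/s) / (1.89 eV × 1.602×10⁻¹⁹ J/eV)
λ₀ = 656.00 nm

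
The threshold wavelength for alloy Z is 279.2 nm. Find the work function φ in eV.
4.44 eV

At the threshold wavelength, photon energy equals work function:
φ = hc/λ₀

Calculating:
φ = (6.626×10⁻³⁴ J·s)(3×10⁸ m/s) / (279.2×10⁻⁹ m)
φ = 4.44 eV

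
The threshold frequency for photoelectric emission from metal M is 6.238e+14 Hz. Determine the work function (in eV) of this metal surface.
2.58 eV

At the threshold frequency, photon energy equals work function:
φ = hf₀

Calculating:
φ = (6.626×10⁻³⁴ J·s)(6.238e+14 Hz)
φ = 2.58 eV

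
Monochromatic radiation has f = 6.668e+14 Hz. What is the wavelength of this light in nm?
449.60 nm

Using the wave equation: c = fλ

Solving for wavelength:
λ = c/f = (3×10⁸ m/s) / (6.668e+14 Hz)
λ = 449.60 nm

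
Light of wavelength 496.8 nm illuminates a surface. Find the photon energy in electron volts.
2.4957 eV

Using E = hf = hc/λ:

E = hc/λ = (6.626×10⁻³⁴ J·s)(3×10⁸ m/s) / (496.8×10⁻⁹ m)
E = 2.4957 eV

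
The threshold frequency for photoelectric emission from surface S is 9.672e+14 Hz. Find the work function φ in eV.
4.00 eV

At the threshold frequency, photon energy equals work function:
φ = hf₀

Calculating:
φ = (6.626×10⁻³⁴ J·s)(9.672e+14 Hz)
φ = 4.00 eV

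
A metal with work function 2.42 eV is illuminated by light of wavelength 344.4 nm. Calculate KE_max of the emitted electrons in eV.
1.1800 eV

Using Einstein's photoelectric equation: KE_max = hf - φ = hc/λ - φ

First, calculate the photon energy:
E_photon = hc/λ = (6.626×10⁻³⁴ J·s)(3×10⁸ m/s) / (344.4×10⁻⁹ m)
E_photon = 3.6000 eV

Then, the maximum kinetic energy:
KE_max = E_photon - φ = 3.6000 eV - 2.42 eV = 1.1800 eV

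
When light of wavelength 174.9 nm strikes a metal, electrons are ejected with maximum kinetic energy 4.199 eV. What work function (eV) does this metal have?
2.89 eV

From Einstein's photoelectric equation: KE_max = hf - φ = hc/λ - φ

Rearranging for φ:
φ = hc/λ - KE_max

Calculate photon energy:
E_photon = hc/λ = 7.0889 eV

Therefore:
φ = 7.0889 - 4.199 = 2.89 eV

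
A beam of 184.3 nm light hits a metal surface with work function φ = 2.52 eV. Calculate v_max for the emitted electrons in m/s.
1.2165e+06 m/s

First, find the maximum kinetic energy:
E_photon = hc/λ = 6.7273 eV
KE_max = E_photon - φ = 6.7273 - 2.52 = 4.2073 eV

Convert to Joules: KE_max = 4.2073 × 1.602×10⁻¹⁹ J = 6.7408e-19 J

Then use KE = ½mv² to find velocity:
v = √(2·KE/m) = √(2 × 6.7408e-19 J / 9.109e-31 kg)
v = 1.2165e+06 m/s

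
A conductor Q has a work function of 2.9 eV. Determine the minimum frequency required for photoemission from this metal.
7.0122e+14 Hz

The threshold frequency is when the photon energy equals the work function:
hf₀ = φ

Solving for f₀:
f₀ = φ/h = (2.9 eV × 1.602×10⁻¹⁹ J/eV) / (6.626×10⁻³⁴ J·s)
f₀ = 7.0122e+14 Hz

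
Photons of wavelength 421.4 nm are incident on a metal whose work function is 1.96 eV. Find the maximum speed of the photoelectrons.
5.8779e+05 m/s

First, find the maximum kinetic energy:
E_photon = hc/λ = 2.9422 eV
KE_max = E_photon - φ = 2.9422 - 1.96 = 0.9822 eV

Convert to Joules: KE_max = 0.9822 × 1.602×10⁻¹⁹ J = 1.5737e-19 J

Then use KE = ½mv² to find velocity:
v = √(2·KE/m) = √(2 × 1.5737e-19 J / 9.109e-31 kg)
v = 5.8779e+05 m/s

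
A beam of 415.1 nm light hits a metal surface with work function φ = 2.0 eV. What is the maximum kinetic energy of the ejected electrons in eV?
0.9869 eV

Using Einstein's photoelectric equation: KE_max = hf - φ = hc/λ - φ

First, calculate the photon energy:
E_photon = hc/λ = (6.626×10⁻³⁴ J·s)(3×10⁸ m/s) / (415.1×10⁻⁹ m)
E_photon = 2.9869 eV

Then, the maximum kinetic energy:
KE_max = E_photon - φ = 2.9869 eV - 2.0 eV = 0.9869 eV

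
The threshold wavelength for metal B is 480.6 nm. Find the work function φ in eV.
2.58 eV

At the threshold wavelength, photon energy equals work function:
φ = hc/λ₀

Calculating:
φ = (6.626×10⁻³⁴ J·s)(3×10⁸ m/s) / (480.6×10⁻⁹ m)
φ = 2.58 eV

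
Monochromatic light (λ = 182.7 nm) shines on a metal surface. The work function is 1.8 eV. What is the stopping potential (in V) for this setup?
4.9862 V

The stopping potential V_s satisfies: eV_s = KE_max

First, find KE_max using Einstein's equation:
E_photon = hc/λ = 6.7862 eV
KE_max = E_photon - φ = 6.7862 - 1.8 = 4.9862 eV

Since eV_s = KE_max:
V_s = KE_max/e = 4.9862 V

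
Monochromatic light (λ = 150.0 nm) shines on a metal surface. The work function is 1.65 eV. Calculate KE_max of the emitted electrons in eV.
6.6156 eV

Using Einstein's photoelectric equation: KE_max = hf - φ = hc/λ - φ

First, calculate the photon energy:
E_photon = hc/λ = (6.626×10⁻³⁴ J·s)(3×10⁸ m/s) / (150.0×10⁻⁹ m)
E_photon = 8.2656 eV

Then, the maximum kinetic energy:
KE_max = E_photon - φ = 8.2656 eV - 1.65 eV = 6.6156 eV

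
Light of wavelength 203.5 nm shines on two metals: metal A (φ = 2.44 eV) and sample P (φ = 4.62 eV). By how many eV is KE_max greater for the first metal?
2.1800 eV

Using KE_max = hc/λ - φ for each metal:

Photon energy: E = hc/λ = 6.0926 eV

For metal A (φ₁ = 2.44 eV):
KE₁ = E - φ₁ = 6.0926 - 2.44 = 3.6526 eV

For sample P (φ₂ = 4.62 eV):
KE₂ = E - φ₂ = 6.0926 - 4.62 = 1.4726 eV

Difference:
ΔKE = KE₁ - KE₂ = 3.6526 - 1.4726 = 2.1800 eV

Note: The difference equals the difference in work functions: 4.62 - 2.44 = 2.18 eV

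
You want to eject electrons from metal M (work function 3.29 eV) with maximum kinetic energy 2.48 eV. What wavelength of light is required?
214.88 nm

From Einstein's equation: KE_max = hc/λ - φ

Rearranging for λ:
hc/λ = KE_max + φ
λ = hc/(KE_max + φ)

Required photon energy:
E_photon = KE_max + φ = 2.48 + 3.29 = 5.77 eV

Required wavelength:
λ = hc/E_photon = (6.626×10⁻³⁴)(3×10⁸) / (5.77 × 1.602×10⁻¹⁹)
λ = 214.88 nm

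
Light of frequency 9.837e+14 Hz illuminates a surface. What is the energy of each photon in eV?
4.0683 eV

Using E = hf:

E = hf = (6.626×10⁻³⁴ J·s)(9.837e+14 Hz)
E = 4.0683 eV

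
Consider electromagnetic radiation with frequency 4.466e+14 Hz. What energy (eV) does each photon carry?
1.8470 eV

Using E = hf:

E = hf = (6.626×10⁻³⁴ J·s)(4.466e+14 Hz)
E = 1.8470 eV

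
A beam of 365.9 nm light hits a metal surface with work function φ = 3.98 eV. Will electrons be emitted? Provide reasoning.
No

For photoemission, the photon energy must exceed the work function.

Photon energy: E = hc/λ = 3.3885 eV
Work function: φ = 3.98 eV

Since E_photon (3.3885 eV) < φ (3.98 eV), photoemission will NOT occur.
The threshold wavelength is λ₀ = hc/φ = 311.5 nm.
Since 365.9 nm > 311.5 nm, the photons lack sufficient energy.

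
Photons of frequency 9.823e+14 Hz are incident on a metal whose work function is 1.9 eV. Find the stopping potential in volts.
2.1625 V

The stopping potential V_s satisfies: eV_s = KE_max

First, find KE_max using Einstein's equation:
E_photon = hf = (6.626×10⁻³⁴ J·s)(9.823e+14 Hz) = 4.0625 eV
KE_max = E_photon - φ = 4.0625 - 1.9 = 2.1625 eV

Since eV_s = KE_max:
V_s = KE_max/e = 2.1625 V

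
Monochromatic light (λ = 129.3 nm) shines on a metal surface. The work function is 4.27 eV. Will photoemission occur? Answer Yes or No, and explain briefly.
Yes

For photoemission, the photon energy must exceed the work function.

Photon energy: E = hc/λ = 9.5889 eV
Work function: φ = 4.27 eV

Since E_photon (9.5889 eV) > φ (4.27 eV), photoemission WILL occur.
The threshold wavelength is λ₀ = hc/φ = 290.4 nm.
Since 129.3 nm < 290.4 nm, the light has sufficient energy.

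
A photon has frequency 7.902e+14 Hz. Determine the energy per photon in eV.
3.2680 eV

Using E = hf:

E = hf = (6.626×10⁻³⁴ J·s)(7.902e+14 Hz)
E = 3.2680 eV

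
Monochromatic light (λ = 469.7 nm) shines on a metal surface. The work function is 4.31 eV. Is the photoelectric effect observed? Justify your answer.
No

For photoemission, the photon energy must exceed the work function.

Photon energy: E = hc/λ = 2.6396 eV
Work function: φ = 4.31 eV

Since E_photon (2.6396 eV) < φ (4.31 eV), photoemission will NOT occur.
The threshold wavelength is λ₀ = hc/φ = 287.7 nm.
Since 469.7 nm > 287.7 nm, the photons lack sufficient energy.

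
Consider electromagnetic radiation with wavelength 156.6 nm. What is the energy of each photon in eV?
7.9173 eV

Using E = hf = hc/λ:

E = hc/λ = (6.626×10⁻³⁴ J·s)(3×10⁸ m/s) / (156.6×10⁻⁹ m)
E = 7.9173 eV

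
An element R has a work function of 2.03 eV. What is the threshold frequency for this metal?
4.9085e+14 Hz

The threshold frequency is when the photon energy equals the work function:
hf₀ = φ

Solving for f₀:
f₀ = φ/h = (2.03 eV × 1.602×10⁻¹⁹ J/eV) / (6.626×10⁻³⁴ J·s)
f₀ = 4.9085e+14 Hz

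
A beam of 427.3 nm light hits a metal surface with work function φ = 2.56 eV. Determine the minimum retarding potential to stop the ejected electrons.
0.3416 V

The stopping potential V_s satisfies: eV_s = KE_max

First, find KE_max using Einstein's equation:
E_photon = hc/λ = 2.9016 eV
KE_max = E_photon - φ = 2.9016 - 2.56 = 0.3416 eV

Since eV_s = KE_max:
V_s = KE_max/e = 0.3416 V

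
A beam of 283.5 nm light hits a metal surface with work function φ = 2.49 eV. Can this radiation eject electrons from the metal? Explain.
Yes

For photoemission, the photon energy must exceed the work function.

Photon energy: E = hc/λ = 4.3733 eV
Work function: φ = 2.49 eV

Since E_photon (4.3733 eV) > φ (2.49 eV), photoemission WILL occur.
The threshold wavelength is λ₀ = hc/φ = 497.9 nm.
Since 283.5 nm < 497.9 nm, the light has sufficient energy.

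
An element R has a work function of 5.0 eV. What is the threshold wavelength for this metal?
247.97 nm

The threshold wavelength is when the photon energy equals the work function:
hc/λ₀ = φ

Solving for λ₀:
λ₀ = hc/φ = (6.626×10⁻³⁴ J·s)(3×10⁸ m/s) / (5.0 eV × 1.602×10⁻¹⁹ J/eV)
λ₀ = 247.97 nm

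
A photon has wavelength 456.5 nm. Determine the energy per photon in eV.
2.7160 eV

Using E = hf = hc/λ:

E = hc/λ = (6.626×10⁻³⁴ J·s)(3×10⁸ m/s) / (456.5×10⁻⁹ m)
E = 2.7160 eV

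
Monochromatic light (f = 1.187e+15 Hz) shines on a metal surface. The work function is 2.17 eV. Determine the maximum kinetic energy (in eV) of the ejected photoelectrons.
2.7390 eV

Using Einstein's photoelectric equation: KE_max = hf - φ

First, calculate the photon energy:
E_photon = hf = (6.626×10⁻³⁴ J·s)(1.187e+15 Hz)
E_photon = 4.9090 eV

Then, the maximum kinetic energy:
KE_max = E_photon - φ = 4.9090 eV - 2.17 eV = 2.7390 eV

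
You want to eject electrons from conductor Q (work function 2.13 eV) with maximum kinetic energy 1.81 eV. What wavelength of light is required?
314.68 nm

From Einstein's equation: KE_max = hc/λ - φ

Rearranging for λ:
hc/λ = KE_max + φ
λ = hc/(KE_max + φ)

Required photon energy:
E_photon = KE_max + φ = 1.81 + 2.13 = 3.94 eV

Required wavelength:
λ = hc/E_photon = (6.626×10⁻³⁴)(3×10⁸) / (3.94 × 1.602×10⁻¹⁹)
λ = 314.68 nm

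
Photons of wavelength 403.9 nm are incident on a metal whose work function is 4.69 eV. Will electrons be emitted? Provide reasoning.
No

For photoemission, the photon energy must exceed the work function.

Photon energy: E = hc/λ = 3.0697 eV
Work function: φ = 4.69 eV

Since E_photon (3.0697 eV) < φ (4.69 eV), photoemission will NOT occur.
The threshold wavelength is λ₀ = hc/φ = 264.4 nm.
Since 403.9 nm > 264.4 nm, the photons lack sufficient energy.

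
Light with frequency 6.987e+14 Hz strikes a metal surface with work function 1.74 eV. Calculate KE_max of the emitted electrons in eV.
1.1496 eV

Using Einstein's photoelectric equation: KE_max = hf - φ

First, calculate the photon energy:
E_photon = hf = (6.626×10⁻³⁴ J·s)(6.987e+14 Hz)
E_photon = 2.8896 eV

Then, the maximum kinetic energy:
KE_max = E_photon - φ = 2.8896 eV - 1.74 eV = 1.1496 eV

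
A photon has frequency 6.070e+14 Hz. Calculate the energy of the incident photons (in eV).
2.5104 eV

Using E = hf:

E = hf = (6.626×10⁻³⁴ J·s)(6.070e+14 Hz)
E = 2.5104 eV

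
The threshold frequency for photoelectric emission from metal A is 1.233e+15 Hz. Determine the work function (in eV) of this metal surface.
5.10 eV

At the threshold frequency, photon energy equals work function:
φ = hf₀

Calculating:
φ = (6.626×10⁻³⁴ J·s)(1.233e+15 Hz)
φ = 5.10 eV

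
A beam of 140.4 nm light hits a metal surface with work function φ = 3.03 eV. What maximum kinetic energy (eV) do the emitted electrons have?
5.8008 eV

Using Einstein's photoelectric equation: KE_max = hf - φ = hc/λ - φ

First, calculate the photon energy:
E_photon = hc/λ = (6.626×10⁻³⁴ J·s)(3×10⁸ m/s) / (140.4×10⁻⁹ m)
E_photon = 8.8308 eV

Then, the maximum kinetic energy:
KE_max = E_photon - φ = 8.8308 eV - 3.03 eV = 5.8008 eV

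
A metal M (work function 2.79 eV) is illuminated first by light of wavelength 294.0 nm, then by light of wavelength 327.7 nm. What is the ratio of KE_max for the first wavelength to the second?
1.4365

Using Einstein's equation: KE_max = hc/λ - φ

For λ₁ = 294.0 nm:
E₁ = hc/λ₁ = 4.2171 eV
KE₁ = E₁ - φ = 4.2171 - 2.79 = 1.4271 eV

For λ₂ = 327.7 nm:
E₂ = hc/λ₂ = 3.7835 eV
KE₂ = E₂ - φ = 3.7835 - 2.79 = 0.9935 eV

Ratio: KE₁/KE₂ = 1.4271/0.9935 = 1.4365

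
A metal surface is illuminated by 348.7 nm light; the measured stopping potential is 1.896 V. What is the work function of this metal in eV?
1.66 eV

The stopping potential gives the maximum kinetic energy: KE_max = eV_s = 1.896 eV

From Einstein's photoelectric equation: KE_max = hc/λ - φ
Rearranging: φ = hc/λ - KE_max

Calculate photon energy:
E_photon = hc/λ = (6.626×10⁻³⁴ J·s)(3×10⁸ m/s) / (348.7×10⁻⁹ m) = 3.5556 eV

Therefore:
φ = 3.5556 - 1.896 = 1.66 eV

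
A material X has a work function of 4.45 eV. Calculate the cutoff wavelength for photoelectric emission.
278.62 nm

The threshold wavelength is when the photon energy equals the work function:
hc/λ₀ = φ

Solving for λ₀:
λ₀ = hc/φ = (6.626×10⁻³⁴ J·s)(3×10⁸ m/s) / (4.45 eV × 1.602×10⁻¹⁹ J/eV)
λ₀ = 278.62 nm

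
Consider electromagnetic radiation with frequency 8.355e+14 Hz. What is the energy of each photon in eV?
3.4554 eV

Using E = hf:

E = hf = (6.626×10⁻³⁴ J·s)(8.355e+14 Hz)
E = 3.4554 eV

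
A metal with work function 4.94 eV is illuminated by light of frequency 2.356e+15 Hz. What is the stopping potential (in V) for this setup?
4.8036 V

The stopping potential V_s satisfies: eV_s = KE_max

First, find KE_max using Einstein's equation:
E_photon = hf = (6.626×10⁻³⁴ J·s)(2.356e+15 Hz) = 9.7436 eV
KE_max = E_photon - φ = 9.7436 - 4.94 = 4.8036 eV

Since eV_s = KE_max:
V_s = KE_max/e = 4.8036 V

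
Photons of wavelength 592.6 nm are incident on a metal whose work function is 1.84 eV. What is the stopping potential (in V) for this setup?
0.2522 V

The stopping potential V_s satisfies: eV_s = KE_max

First, find KE_max using Einstein's equation:
E_photon = hc/λ = 2.0922 eV
KE_max = E_photon - φ = 2.0922 - 1.84 = 0.2522 eV

Since eV_s = KE_max:
V_s = KE_max/e = 0.2522 V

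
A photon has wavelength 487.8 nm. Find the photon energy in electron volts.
2.5417 eV

Using E = hf = hc/λ:

E = hc/λ = (6.626×10⁻³⁴ J·s)(3×10⁸ m/s) / (487.8×10⁻⁹ m)
E = 2.5417 eV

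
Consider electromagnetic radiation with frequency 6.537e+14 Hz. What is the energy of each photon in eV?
2.7035 eV

Using E = hf:

E = hf = (6.626×10⁻³⁴ J·s)(6.537e+14 Hz)
E = 2.7035 eV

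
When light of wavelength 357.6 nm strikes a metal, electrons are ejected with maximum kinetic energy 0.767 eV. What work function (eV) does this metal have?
2.70 eV

From Einstein's photoelectric equation: KE_max = hf - φ = hc/λ - φ

Rearranging for φ:
φ = hc/λ - KE_max

Calculate photon energy:
E_photon = hc/λ = 3.4671 eV

Therefore:
φ = 3.4671 - 0.767 = 2.70 eV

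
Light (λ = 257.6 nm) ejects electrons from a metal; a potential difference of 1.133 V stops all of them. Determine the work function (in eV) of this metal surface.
3.68 eV

The stopping potential gives the maximum kinetic energy: KE_max = eV_s = 1.133 eV

From Einstein's photoelectric equation: KE_max = hc/λ - φ
Rearranging: φ = hc/λ - KE_max

Calculate photon energy:
E_photon = hc/λ = (6.626×10⁻³⁴ J·s)(3×10⁸ m/s) / (257.6×10⁻⁹ m) = 4.8131 eV

Therefore:
φ = 4.8131 - 1.133 = 3.68 eV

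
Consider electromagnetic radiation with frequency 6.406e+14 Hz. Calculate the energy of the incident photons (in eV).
2.6493 eV

Using E = hf:

E = hf = (6.626×10⁻³⁴ J·s)(6.406e+14 Hz)
E = 2.6493 eV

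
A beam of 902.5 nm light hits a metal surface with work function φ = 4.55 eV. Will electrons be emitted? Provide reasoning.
No

For photoemission, the photon energy must exceed the work function.

Photon energy: E = hc/λ = 1.3738 eV
Work function: φ = 4.55 eV

Since E_photon (1.3738 eV) < φ (4.55 eV), photoemission will NOT occur.
The threshold wavelength is λ₀ = hc/φ = 272.5 nm.
Since 902.5 nm > 272.5 nm, the photons lack sufficient energy.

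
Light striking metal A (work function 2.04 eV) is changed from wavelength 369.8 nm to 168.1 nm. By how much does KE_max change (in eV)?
4.0229 eV

Using Einstein's equation: KE_max = hc/λ - φ

For λ₁ = 369.8 nm:
KE₁ = hc/λ₁ - φ = 3.3527 - 2.04 = 1.3127 eV

For λ₂ = 168.1 nm:
KE₂ = hc/λ₂ - φ = 7.3756 - 2.04 = 5.3356 eV

Change in KE:
ΔKE = KE₂ - KE₁ = 5.3356 - 1.3127 = 4.0229 eV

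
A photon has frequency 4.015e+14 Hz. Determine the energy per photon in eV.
1.6605 eV

Using E = hf:

E = hf = (6.626×10⁻³⁴ J·s)(4.015e+14 Hz)
E = 1.6605 eV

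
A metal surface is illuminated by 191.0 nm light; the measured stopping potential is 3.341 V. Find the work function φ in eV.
3.15 eV

The stopping potential gives the maximum kinetic energy: KE_max = eV_s = 3.341 eV

From Einstein's photoelectric equation: KE_max = hc/λ - φ
Rearranging: φ = hc/λ - KE_max

Calculate photon energy:
E_photon = hc/λ = (6.626×10⁻³⁴ J·s)(3×10⁸ m/s) / (191.0×10⁻⁹ m) = 6.4913 eV

Therefore:
φ = 6.4913 - 3.341 = 3.15 eV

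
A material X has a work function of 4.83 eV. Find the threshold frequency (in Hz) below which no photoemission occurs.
1.1679e+15 Hz

The threshold frequency is when the photon energy equals the work function:
hf₀ = φ

Solving for f₀:
f₀ = φ/h = (4.83 eV × 1.602×10⁻¹⁹ J/eV) / (6.626×10⁻³⁴ J·s)
f₀ = 1.1679e+15 Hz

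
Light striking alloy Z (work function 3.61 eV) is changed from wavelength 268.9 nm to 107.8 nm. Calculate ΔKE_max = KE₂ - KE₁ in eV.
6.8905 eV

Using Einstein's equation: KE_max = hc/λ - φ

For λ₁ = 268.9 nm:
KE₁ = hc/λ₁ - φ = 4.6108 - 3.61 = 1.0008 eV

For λ₂ = 107.8 nm:
KE₂ = hc/λ₂ - φ = 11.5013 - 3.61 = 7.8913 eV

Change in KE:
ΔKE = KE₂ - KE₁ = 7.8913 - 1.0008 = 6.8905 eV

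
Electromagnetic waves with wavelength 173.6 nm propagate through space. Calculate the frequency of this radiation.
1.7269e+15 Hz

Using the wave equation: c = fλ

Solving for frequency:
f = c/λ = (3×10⁸ m/s) / (173.6×10⁻⁹ m)
f = 1.7269e+15 Hz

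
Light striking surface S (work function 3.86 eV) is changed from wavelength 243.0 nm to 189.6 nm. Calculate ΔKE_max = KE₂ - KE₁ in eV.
1.4370 eV

Using Einstein's equation: KE_max = hc/λ - φ

For λ₁ = 243.0 nm:
KE₁ = hc/λ₁ - φ = 5.1022 - 3.86 = 1.2422 eV

For λ₂ = 189.6 nm:
KE₂ = hc/λ₂ - φ = 6.5393 - 3.86 = 2.6793 eV

Change in KE:
ΔKE = KE₂ - KE₁ = 2.6793 - 1.2422 = 1.4370 eV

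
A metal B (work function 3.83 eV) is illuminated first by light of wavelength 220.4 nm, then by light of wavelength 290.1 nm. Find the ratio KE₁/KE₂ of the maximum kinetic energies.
4.0452

Using Einstein's equation: KE_max = hc/λ - φ

For λ₁ = 220.4 nm:
E₁ = hc/λ₁ = 5.6254 eV
KE₁ = E₁ - φ = 5.6254 - 3.83 = 1.7954 eV

For λ₂ = 290.1 nm:
E₂ = hc/λ₂ = 4.2738 eV
KE₂ = E₂ - φ = 4.2738 - 3.83 = 0.4438 eV

Ratio: KE₁/KE₂ = 1.7954/0.4438 = 4.0452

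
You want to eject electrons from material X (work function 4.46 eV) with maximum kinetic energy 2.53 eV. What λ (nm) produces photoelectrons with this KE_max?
177.37 nm

From Einstein's equation: KE_max = hc/λ - φ

Rearranging for λ:
hc/λ = KE_max + φ
λ = hc/(KE_max + φ)

Required photon energy:
E_photon = KE_max + φ = 2.53 + 4.46 = 6.99 eV

Required wavelength:
λ = hc/E_photon = (6.626×10⁻³⁴)(3×10⁸) / (6.99 × 1.602×10⁻¹⁹)
λ = 177.37 nm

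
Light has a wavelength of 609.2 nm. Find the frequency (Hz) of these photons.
4.9211e+14 Hz

Using the wave equation: c = fλ

Solving for frequency:
f = c/λ = (3×10⁸ m/s) / (609.2×10⁻⁹ m)
f = 4.9211e+14 Hz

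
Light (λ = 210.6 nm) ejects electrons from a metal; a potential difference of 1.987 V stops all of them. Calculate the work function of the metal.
3.90 eV

The stopping potential gives the maximum kinetic energy: KE_max = eV_s = 1.987 eV

From Einstein's photoelectric equation: KE_max = hc/λ - φ
Rearranging: φ = hc/λ - KE_max

Calculate photon energy:
E_photon = hc/λ = (6.626×10⁻³⁴ J·s)(3×10⁸ m/s) / (210.6×10⁻⁹ m) = 5.8872 eV

Therefore:
φ = 5.8872 - 1.987 = 3.90 eV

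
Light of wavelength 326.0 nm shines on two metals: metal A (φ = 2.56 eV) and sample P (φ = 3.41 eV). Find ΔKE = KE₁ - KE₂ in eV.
0.8500 eV

Using KE_max = hc/λ - φ for each metal:

Photon energy: E = hc/λ = 3.8032 eV

For metal A (φ₁ = 2.56 eV):
KE₁ = E - φ₁ = 3.8032 - 2.56 = 1.2432 eV

For sample P (φ₂ = 3.41 eV):
KE₂ = E - φ₂ = 3.8032 - 3.41 = 0.3932 eV

Difference:
ΔKE = KE₁ - KE₂ = 1.2432 - 0.3932 = 0.8500 eV

Note: The difference equals the difference in work functions: 3.41 - 2.56 = 0.85 eV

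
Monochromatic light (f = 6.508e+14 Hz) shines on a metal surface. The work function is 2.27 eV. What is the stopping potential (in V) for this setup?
0.4215 V

The stopping potential V_s satisfies: eV_s = KE_max

First, find KE_max using Einstein's equation:
E_photon = hf = (6.626×10⁻³⁴ J·s)(6.508e+14 Hz) = 2.6915 eV
KE_max = E_photon - φ = 2.6915 - 2.27 = 0.4215 eV

Since eV_s = KE_max:
V_s = KE_max/e = 0.4215 V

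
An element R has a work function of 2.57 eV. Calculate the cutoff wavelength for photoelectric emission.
482.43 nm

The threshold wavelength is when the photon energy equals the work function:
hc/λ₀ = φ

Solving for λ₀:
λ₀ = hc/φ = (6.626×10⁻³⁴ J·s)(3×10⁸ m/s) / (2.57 eV × 1.602×10⁻¹⁹ J/eV)
λ₀ = 482.43 nm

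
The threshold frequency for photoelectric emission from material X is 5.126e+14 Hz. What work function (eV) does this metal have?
2.12 eV

At the threshold frequency, photon energy equals work function:
φ = hf₀

Calculating:
φ = (6.626×10⁻³⁴ J·s)(5.126e+14 Hz)
φ = 2.12 eV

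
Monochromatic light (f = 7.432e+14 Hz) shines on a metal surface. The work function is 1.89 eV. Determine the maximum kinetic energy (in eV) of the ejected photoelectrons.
1.1836 eV

Using Einstein's photoelectric equation: KE_max = hf - φ

First, calculate the photon energy:
E_photon = hf = (6.626×10⁻³⁴ J·s)(7.432e+14 Hz)
E_photon = 3.0736 eV

Then, the maximum kinetic energy:
KE_max = E_photon - φ = 3.0736 eV - 1.89 eV = 1.1836 eV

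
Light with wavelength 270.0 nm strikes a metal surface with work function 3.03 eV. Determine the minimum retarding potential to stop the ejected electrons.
1.5620 V

The stopping potential V_s satisfies: eV_s = KE_max

First, find KE_max using Einstein's equation:
E_photon = hc/λ = 4.5920 eV
KE_max = E_photon - φ = 4.5920 - 3.03 = 1.5620 eV

Since eV_s = KE_max:
V_s = KE_max/e = 1.5620 V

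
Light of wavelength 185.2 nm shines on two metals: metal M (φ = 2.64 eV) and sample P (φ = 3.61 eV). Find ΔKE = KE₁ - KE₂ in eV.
0.9700 eV

Using KE_max = hc/λ - φ for each metal:

Photon energy: E = hc/λ = 6.6946 eV

For metal M (φ₁ = 2.64 eV):
KE₁ = E - φ₁ = 6.6946 - 2.64 = 4.0546 eV

For sample P (φ₂ = 3.61 eV):
KE₂ = E - φ₂ = 6.6946 - 3.61 = 3.0846 eV

Difference:
ΔKE = KE₁ - KE₂ = 4.0546 - 3.0846 = 0.9700 eV

Note: The difference equals the difference in work functions: 3.61 - 2.64 = 0.97 eV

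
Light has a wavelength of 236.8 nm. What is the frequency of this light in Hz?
1.2660e+15 Hz

Using the wave equation: c = fλ

Solving for frequency:
f = c/λ = (3×10⁸ m/s) / (236.8×10⁻⁹ m)
f = 1.2660e+15 Hz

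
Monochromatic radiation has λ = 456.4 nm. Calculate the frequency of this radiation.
6.5686e+14 Hz

Using the wave equation: c = fλ

Solving for frequency:
f = c/λ = (3×10⁸ m/s) / (456.4×10⁻⁹ m)
f = 6.5686e+14 Hz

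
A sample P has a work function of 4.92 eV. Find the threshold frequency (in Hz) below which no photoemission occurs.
1.1897e+15 Hz

The threshold frequency is when the photon energy equals the work function:
hf₀ = φ

Solving for f₀:
f₀ = φ/h = (4.92 eV × 1.602×10⁻¹⁹ J/eV) / (6.626×10⁻³⁴ J·s)
f₀ = 1.1897e+15 Hz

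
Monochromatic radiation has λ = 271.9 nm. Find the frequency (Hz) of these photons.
1.1026e+15 Hz

Using the wave equation: c = fλ

Solving for frequency:
f = c/λ = (3×10⁸ m/s) / (271.9×10⁻⁹ m)
f = 1.1026e+15 Hz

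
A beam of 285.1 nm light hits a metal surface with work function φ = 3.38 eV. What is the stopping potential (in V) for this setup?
0.9688 V

The stopping potential V_s satisfies: eV_s = KE_max

First, find KE_max using Einstein's equation:
E_photon = hc/λ = 4.3488 eV
KE_max = E_photon - φ = 4.3488 - 3.38 = 0.9688 eV

Since eV_s = KE_max:
V_s = KE_max/e = 0.9688 V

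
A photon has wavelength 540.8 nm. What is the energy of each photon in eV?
2.2926 eV

Using E = hf = hc/λ:

E = hc/λ = (6.626×10⁻³⁴ J·s)(3×10⁸ m/s) / (540.8×10⁻⁹ m)
E = 2.2926 eV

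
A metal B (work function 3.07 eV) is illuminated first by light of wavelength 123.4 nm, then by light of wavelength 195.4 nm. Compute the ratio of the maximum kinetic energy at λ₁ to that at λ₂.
2.1304

Using Einstein's equation: KE_max = hc/λ - φ

For λ₁ = 123.4 nm:
E₁ = hc/λ₁ = 10.0473 eV
KE₁ = E₁ - φ = 10.0473 - 3.07 = 6.9773 eV

For λ₂ = 195.4 nm:
E₂ = hc/λ₂ = 6.3451 eV
KE₂ = E₂ - φ = 6.3451 - 3.07 = 3.2751 eV

Ratio: KE₁/KE₂ = 6.9773/3.2751 = 2.1304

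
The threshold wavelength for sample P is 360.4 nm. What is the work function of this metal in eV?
3.44 eV

At the threshold wavelength, photon energy equals work function:
φ = hc/λ₀

Calculating:
φ = (6.626×10⁻³⁴ J·s)(3×10⁸ m/s) / (360.4×10⁻⁹ m)
φ = 3.44 eV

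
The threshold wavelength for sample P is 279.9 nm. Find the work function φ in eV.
4.43 eV

At the threshold wavelength, photon energy equals work function:
φ = hc/λ₀

Calculating:
φ = (6.626×10⁻³⁴ J·s)(3×10⁸ m/s) / (279.9×10⁻⁹ m)
φ = 4.43 eV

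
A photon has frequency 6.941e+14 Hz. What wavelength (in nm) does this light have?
431.92 nm

Using the wave equation: c = fλ

Solving for wavelength:
λ = c/f = (3×10⁸ m/s) / (6.941e+14 Hz)
λ = 431.92 nm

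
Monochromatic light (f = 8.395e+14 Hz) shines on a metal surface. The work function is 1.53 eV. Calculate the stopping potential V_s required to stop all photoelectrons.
1.9419 V

The stopping potential V_s satisfies: eV_s = KE_max

First, find KE_max using Einstein's equation:
E_photon = hf = (6.626×10⁻³⁴ J·s)(8.395e+14 Hz) = 3.4719 eV
KE_max = E_photon - φ = 3.4719 - 1.53 = 1.9419 eV

Since eV_s = KE_max:
V_s = KE_max/e = 1.9419 V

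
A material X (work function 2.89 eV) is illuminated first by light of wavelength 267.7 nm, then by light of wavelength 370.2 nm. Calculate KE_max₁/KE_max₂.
3.7931

Using Einstein's equation: KE_max = hc/λ - φ

For λ₁ = 267.7 nm:
E₁ = hc/λ₁ = 4.6315 eV
KE₁ = E₁ - φ = 4.6315 - 2.89 = 1.7415 eV

For λ₂ = 370.2 nm:
E₂ = hc/λ₂ = 3.3491 eV
KE₂ = E₂ - φ = 3.3491 - 2.89 = 0.4591 eV

Ratio: KE₁/KE₂ = 1.7415/0.4591 = 3.7931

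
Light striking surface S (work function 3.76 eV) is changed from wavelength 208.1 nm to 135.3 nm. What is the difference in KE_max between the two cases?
3.2057 eV

Using Einstein's equation: KE_max = hc/λ - φ

For λ₁ = 208.1 nm:
KE₁ = hc/λ₁ - φ = 5.9579 - 3.76 = 2.1979 eV

For λ₂ = 135.3 nm:
KE₂ = hc/λ₂ - φ = 9.1637 - 3.76 = 5.4037 eV

Change in KE:
ΔKE = KE₂ - KE₁ = 5.4037 - 2.1979 = 3.2057 eV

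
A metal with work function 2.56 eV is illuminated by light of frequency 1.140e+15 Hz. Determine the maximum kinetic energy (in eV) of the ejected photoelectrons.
2.1547 eV

Using Einstein's photoelectric equation: KE_max = hf - φ

First, calculate the photon energy:
E_photon = hf = (6.626×10⁻³⁴ J·s)(1.140e+15 Hz)
E_photon = 4.7147 eV

Then, the maximum kinetic energy:
KE_max = E_photon - φ = 4.7147 eV - 2.56 eV = 2.1547 eV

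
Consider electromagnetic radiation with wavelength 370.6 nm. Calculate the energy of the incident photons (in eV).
3.3455 eV

Using E = hf = hc/λ:

E = hc/λ = (6.626×10⁻³⁴ J·s)(3×10⁸ m/s) / (370.6×10⁻⁹ m)
E = 3.3455 eV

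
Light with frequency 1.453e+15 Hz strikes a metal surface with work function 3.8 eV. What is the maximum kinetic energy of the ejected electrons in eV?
2.2091 eV

Using Einstein's photoelectric equation: KE_max = hf - φ

First, calculate the photon energy:
E_photon = hf = (6.626×10⁻³⁴ J·s)(1.453e+15 Hz)
E_photon = 6.0091 eV

Then, the maximum kinetic energy:
KE_max = E_photon - φ = 6.0091 eV - 3.8 eV = 2.2091 eV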